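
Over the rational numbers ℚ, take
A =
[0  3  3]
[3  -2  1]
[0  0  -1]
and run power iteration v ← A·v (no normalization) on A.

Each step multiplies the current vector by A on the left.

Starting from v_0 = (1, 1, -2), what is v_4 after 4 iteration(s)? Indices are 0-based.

v_0 = (1, 1, -2).
v_1 = A·v_0 = (-3, -1, 2).
v_2 = A·v_1 = (3, -5, -2).
v_3 = A·v_2 = (-21, 17, 2).
v_4 = A·v_3 = (57, -95, -2).

v_4 = (57, -95, -2)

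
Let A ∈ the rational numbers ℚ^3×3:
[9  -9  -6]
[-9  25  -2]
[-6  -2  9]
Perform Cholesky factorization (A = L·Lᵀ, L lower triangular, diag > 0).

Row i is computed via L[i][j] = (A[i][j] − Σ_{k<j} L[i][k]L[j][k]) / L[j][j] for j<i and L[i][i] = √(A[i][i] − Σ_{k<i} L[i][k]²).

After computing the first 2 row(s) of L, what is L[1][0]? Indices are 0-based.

L[1][0] = -3

Step 1: L[0][0] = √(9) = 3.
  L[1][0] = (-9) / L[0][0] = -3.
Step 2: L[1][1] = √(16) = 4.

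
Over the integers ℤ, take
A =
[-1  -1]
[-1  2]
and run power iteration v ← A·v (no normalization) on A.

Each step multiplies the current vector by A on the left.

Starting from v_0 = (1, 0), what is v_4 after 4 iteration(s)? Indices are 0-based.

v_0 = (1, 0).
v_1 = A·v_0 = (-1, -1).
v_2 = A·v_1 = (2, -1).
v_3 = A·v_2 = (-1, -4).
v_4 = A·v_3 = (5, -7).

v_4 = (5, -7)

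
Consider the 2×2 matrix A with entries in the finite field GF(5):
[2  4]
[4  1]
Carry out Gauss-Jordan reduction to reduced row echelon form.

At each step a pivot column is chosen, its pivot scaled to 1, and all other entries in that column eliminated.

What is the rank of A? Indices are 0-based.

rank = 2

pivot(0,0)=2: scale R0 → (1, 2)
  clear (1,0): R1 −= (4)R0 → (0, 3)
pivot(1,1)=3: scale R1 → (0, 1)
  clear (0,1): R0 −= (2)R1 → (1, 0)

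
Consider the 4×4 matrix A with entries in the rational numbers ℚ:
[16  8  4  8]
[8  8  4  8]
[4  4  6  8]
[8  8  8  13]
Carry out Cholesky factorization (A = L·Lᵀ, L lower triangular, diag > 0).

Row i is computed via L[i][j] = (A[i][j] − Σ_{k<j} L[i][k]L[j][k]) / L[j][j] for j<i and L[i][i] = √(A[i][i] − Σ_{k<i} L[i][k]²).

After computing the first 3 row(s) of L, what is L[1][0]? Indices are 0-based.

L[1][0] = 2

Step 1: L[0][0] = √(16) = 4.
  L[1][0] = (8) / L[0][0] = 2.
Step 2: L[1][1] = √(4) = 2.
  L[2][0] = (4) / L[0][0] = 1.
  L[2][1] = (2) / L[1][1] = 1.
Step 3: L[2][2] = √(4) = 2.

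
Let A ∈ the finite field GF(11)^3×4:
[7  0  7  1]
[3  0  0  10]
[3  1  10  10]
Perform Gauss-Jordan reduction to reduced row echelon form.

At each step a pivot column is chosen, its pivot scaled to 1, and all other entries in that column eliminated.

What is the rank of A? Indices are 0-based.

rank = 3

[1] R0 /= 7  ⇒  (1, 0, 1, 8)
     R1 -= 3·R0  ⇒  (0, 0, 8, 8)
     R2 -= 3·R0  ⇒  (0, 1, 7, 8)
[2] R1 <-> R2
[2] R1 /= 1  ⇒  (0, 1, 7, 8)
[3] R2 /= 8  ⇒  (0, 0, 1, 1)
     R0 -= 1·R2  ⇒  (1, 0, 0, 7)
     R1 -= 7·R2  ⇒  (0, 1, 0, 1)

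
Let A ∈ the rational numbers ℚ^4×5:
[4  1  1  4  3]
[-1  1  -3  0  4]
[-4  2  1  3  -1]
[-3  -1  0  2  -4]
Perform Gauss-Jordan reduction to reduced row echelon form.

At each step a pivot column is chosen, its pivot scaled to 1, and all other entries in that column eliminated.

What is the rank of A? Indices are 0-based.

[1] R0 /= 4  ⇒  (1, 1/4, 1/4, 1, 3/4)
     R1 -= -1·R0  ⇒  (0, 5/4, -11/4, 1, 19/4)
     R2 -= -4·R0  ⇒  (0, 3, 2, 7, 2)
     R3 -= -3·R0  ⇒  (0, -1/4, 3/4, 5, -7/4)
[2] R1 /= 5/4  ⇒  (0, 1, -11/5, 4/5, 19/5)
     R0 -= 1/4·R1  ⇒  (1, 0, 4/5, 4/5, -1/5)
     R2 -= 3·R1  ⇒  (0, 0, 43/5, 23/5, -47/5)
     R3 -= -1/4·R1  ⇒  (0, 0, 1/5, 26/5, -4/5)
[3] R2 /= 43/5  ⇒  (0, 0, 1, 23/43, -47/43)
     R0 -= 4/5·R2  ⇒  (1, 0, 0, 16/43, 29/43)
     R1 -= -11/5·R2  ⇒  (0, 1, 0, 85/43, 60/43)
     R3 -= 1/5·R2  ⇒  (0, 0, 0, 219/43, -25/43)
[4] R3 /= 219/43  ⇒  (0, 0, 0, 1, -25/219)
     R0 -= 16/43·R3  ⇒  (1, 0, 0, 0, 157/219)
     R1 -= 85/43·R3  ⇒  (0, 1, 0, 0, 355/219)
     R2 -= 23/43·R3  ⇒  (0, 0, 1, 0, -226/219)

rank = 4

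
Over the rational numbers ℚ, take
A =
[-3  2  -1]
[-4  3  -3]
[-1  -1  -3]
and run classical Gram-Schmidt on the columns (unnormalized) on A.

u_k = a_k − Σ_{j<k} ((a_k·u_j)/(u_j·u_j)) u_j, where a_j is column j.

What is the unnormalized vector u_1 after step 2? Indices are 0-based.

Step 1: u_0 = a_0 = (-3, -4, -1).
Step 2: u_1 = a_1 − (-17/26)·u_0 = (1/26, 5/13, -43/26).

u_1 = (1/26, 5/13, -43/26)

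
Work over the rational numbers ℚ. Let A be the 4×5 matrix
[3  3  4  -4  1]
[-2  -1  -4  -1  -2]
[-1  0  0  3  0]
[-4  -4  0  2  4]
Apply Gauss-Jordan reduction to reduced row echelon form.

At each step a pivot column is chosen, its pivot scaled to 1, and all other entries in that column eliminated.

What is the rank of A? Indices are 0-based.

rank = 4

[1] R0 /= 3  ⇒  (1, 1, 4/3, -4/3, 1/3)
     R1 -= -2·R0  ⇒  (0, 1, -4/3, -11/3, -4/3)
     R2 -= -1·R0  ⇒  (0, 1, 4/3, 5/3, 1/3)
     R3 -= -4·R0  ⇒  (0, 0, 16/3, -10/3, 16/3)
[2] R1 /= 1  ⇒  (0, 1, -4/3, -11/3, -4/3)
     R0 -= 1·R1  ⇒  (1, 0, 8/3, 7/3, 5/3)
     R2 -= 1·R1  ⇒  (0, 0, 8/3, 16/3, 5/3)
[3] R2 /= 8/3  ⇒  (0, 0, 1, 2, 5/8)
     R0 -= 8/3·R2  ⇒  (1, 0, 0, -3, 0)
     R1 -= -4/3·R2  ⇒  (0, 1, 0, -1, -1/2)
     R3 -= 16/3·R2  ⇒  (0, 0, 0, -14, 2)
[4] R3 /= -14  ⇒  (0, 0, 0, 1, -1/7)
     R0 -= -3·R3  ⇒  (1, 0, 0, 0, -3/7)
     R1 -= -1·R3  ⇒  (0, 1, 0, 0, -9/14)
     R2 -= 2·R3  ⇒  (0, 0, 1, 0, 51/56)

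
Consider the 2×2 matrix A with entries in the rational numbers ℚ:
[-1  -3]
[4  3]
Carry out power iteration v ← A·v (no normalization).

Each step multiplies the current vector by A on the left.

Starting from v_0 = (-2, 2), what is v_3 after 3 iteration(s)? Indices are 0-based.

v_0 = (-2, 2).
v_1 = A·v_0 = (-4, -2).
v_2 = A·v_1 = (10, -22).
v_3 = A·v_2 = (56, -26).

v_3 = (56, -26)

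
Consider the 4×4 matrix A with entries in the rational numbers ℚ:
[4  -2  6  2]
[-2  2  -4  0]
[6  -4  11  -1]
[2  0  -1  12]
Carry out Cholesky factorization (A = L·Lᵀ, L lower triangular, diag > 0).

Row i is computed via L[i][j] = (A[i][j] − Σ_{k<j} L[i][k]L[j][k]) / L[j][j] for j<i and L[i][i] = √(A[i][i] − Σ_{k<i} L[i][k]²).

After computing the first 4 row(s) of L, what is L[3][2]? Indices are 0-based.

Step 1: L[0][0] = √(4) = 2.
  L[1][0] = (-2) / L[0][0] = -1.
Step 2: L[1][1] = √(1) = 1.
  L[2][0] = (6) / L[0][0] = 3.
  L[2][1] = (-1) / L[1][1] = -1.
Step 3: L[2][2] = √(1) = 1.
  L[3][0] = (2) / L[0][0] = 1.
  L[3][1] = (1) / L[1][1] = 1.
  L[3][2] = (-3) / L[2][2] = -3.
Step 4: L[3][3] = √(1) = 1.

L[3][2] = -3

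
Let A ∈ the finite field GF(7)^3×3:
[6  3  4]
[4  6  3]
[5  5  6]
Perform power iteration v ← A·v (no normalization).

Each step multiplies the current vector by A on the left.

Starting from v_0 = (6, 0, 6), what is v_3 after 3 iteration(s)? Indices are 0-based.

v_0 = (6, 0, 6).
v_1 = A·v_0 = (4, 0, 3).
v_2 = A·v_1 = (1, 4, 3).
v_3 = A·v_2 = (2, 2, 1).

v_3 = (2, 2, 1)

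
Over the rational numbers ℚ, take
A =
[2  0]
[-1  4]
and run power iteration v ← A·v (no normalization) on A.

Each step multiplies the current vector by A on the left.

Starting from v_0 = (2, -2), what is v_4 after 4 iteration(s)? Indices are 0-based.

v_0 = (2, -2).
v_1 = A·v_0 = (4, -10).
v_2 = A·v_1 = (8, -44).
v_3 = A·v_2 = (16, -184).
v_4 = A·v_3 = (32, -752).

v_4 = (32, -752)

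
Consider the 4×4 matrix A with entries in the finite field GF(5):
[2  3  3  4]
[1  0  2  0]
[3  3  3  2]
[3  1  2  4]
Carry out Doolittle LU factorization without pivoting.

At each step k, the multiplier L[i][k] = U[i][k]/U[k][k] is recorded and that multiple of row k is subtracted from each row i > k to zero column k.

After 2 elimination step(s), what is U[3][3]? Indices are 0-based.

U[3][3] = 1

k=0: U[0][0]=2
  eliminate (1,0): mult=3, new row 1: (0, 1, 3, 3); set L[1][0]=3
  eliminate (2,0): mult=4, new row 2: (0, 1, 1, 1); set L[2][0]=4
  eliminate (3,0): mult=4, new row 3: (0, 4, 0, 3); set L[3][0]=4
k=1: U[1][1]=1
  eliminate (2,1): mult=1, new row 2: (0, 0, 3, 3); set L[2][1]=1
  eliminate (3,1): mult=4, new row 3: (0, 0, 3, 1); set L[3][1]=4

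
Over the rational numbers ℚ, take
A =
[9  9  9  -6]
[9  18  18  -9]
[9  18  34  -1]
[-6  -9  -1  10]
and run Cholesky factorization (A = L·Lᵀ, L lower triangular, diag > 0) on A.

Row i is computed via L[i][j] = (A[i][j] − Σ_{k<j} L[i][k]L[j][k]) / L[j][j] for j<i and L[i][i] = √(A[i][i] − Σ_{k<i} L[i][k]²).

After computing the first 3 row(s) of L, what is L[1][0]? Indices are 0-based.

Step 1: L[0][0] = √(9) = 3.
  L[1][0] = (9) / L[0][0] = 3.
Step 2: L[1][1] = √(9) = 3.
  L[2][0] = (9) / L[0][0] = 3.
  L[2][1] = (9) / L[1][1] = 3.
Step 3: L[2][2] = √(16) = 4.

L[1][0] = 3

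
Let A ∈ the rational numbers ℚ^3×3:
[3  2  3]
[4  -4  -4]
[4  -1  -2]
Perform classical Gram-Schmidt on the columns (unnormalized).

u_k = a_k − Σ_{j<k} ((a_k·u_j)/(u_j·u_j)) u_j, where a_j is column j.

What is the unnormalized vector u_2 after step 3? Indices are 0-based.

u_2 = (384/665, 352/665, -128/133)

Step 1: u_0 = a_0 = (3, 4, 4).
Step 2: u_1 = a_1 − (-14/41)·u_0 = (124/41, -108/41, 15/41).
Step 3: u_2 = a_2 − (-15/41)·u_0 − (774/665)·u_1 = (384/665, 352/665, -128/133).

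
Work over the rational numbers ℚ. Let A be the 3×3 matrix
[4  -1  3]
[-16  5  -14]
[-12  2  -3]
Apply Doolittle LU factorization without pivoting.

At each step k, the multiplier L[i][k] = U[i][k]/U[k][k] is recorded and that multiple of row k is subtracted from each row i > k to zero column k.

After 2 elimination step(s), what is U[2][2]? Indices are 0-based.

k=0: U[0][0]=4
  eliminate (1,0): mult=-4, new row 1: (0, 1, -2); set L[1][0]=-4
  eliminate (2,0): mult=-3, new row 2: (0, -1, 6); set L[2][0]=-3
k=1: U[1][1]=1
  eliminate (2,1): mult=-1, new row 2: (0, 0, 4); set L[2][1]=-1

U[2][2] = 4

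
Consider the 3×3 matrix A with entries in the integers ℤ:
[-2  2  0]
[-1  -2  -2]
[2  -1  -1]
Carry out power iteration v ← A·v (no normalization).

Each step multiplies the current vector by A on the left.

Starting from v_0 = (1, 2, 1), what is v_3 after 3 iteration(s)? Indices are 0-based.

v_3 = (64, -34, -62)

v_0 = (1, 2, 1).
v_1 = A·v_0 = (2, -7, -1).
v_2 = A·v_1 = (-18, 14, 12).
v_3 = A·v_2 = (64, -34, -62).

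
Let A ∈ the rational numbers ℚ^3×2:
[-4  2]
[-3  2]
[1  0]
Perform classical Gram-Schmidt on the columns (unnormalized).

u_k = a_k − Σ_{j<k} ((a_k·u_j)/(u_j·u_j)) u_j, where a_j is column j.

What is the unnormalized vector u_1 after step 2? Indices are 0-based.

Step 1: u_0 = a_0 = (-4, -3, 1).
Step 2: u_1 = a_1 − (-7/13)·u_0 = (-2/13, 5/13, 7/13).

u_1 = (-2/13, 5/13, 7/13)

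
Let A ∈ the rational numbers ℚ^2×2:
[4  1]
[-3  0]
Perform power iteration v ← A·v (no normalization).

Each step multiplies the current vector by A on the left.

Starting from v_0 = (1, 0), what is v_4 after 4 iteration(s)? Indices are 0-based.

v_0 = (1, 0).
v_1 = A·v_0 = (4, -3).
v_2 = A·v_1 = (13, -12).
v_3 = A·v_2 = (40, -39).
v_4 = A·v_3 = (121, -120).

v_4 = (121, -120)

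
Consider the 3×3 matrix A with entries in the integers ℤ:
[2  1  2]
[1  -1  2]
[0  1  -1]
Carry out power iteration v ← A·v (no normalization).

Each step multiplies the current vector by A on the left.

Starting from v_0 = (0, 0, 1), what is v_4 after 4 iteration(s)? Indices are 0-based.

v_0 = (0, 0, 1).
v_1 = A·v_0 = (2, 2, -1).
v_2 = A·v_1 = (4, -2, 3).
v_3 = A·v_2 = (12, 12, -5).
v_4 = A·v_3 = (26, -10, 17).

v_4 = (26, -10, 17)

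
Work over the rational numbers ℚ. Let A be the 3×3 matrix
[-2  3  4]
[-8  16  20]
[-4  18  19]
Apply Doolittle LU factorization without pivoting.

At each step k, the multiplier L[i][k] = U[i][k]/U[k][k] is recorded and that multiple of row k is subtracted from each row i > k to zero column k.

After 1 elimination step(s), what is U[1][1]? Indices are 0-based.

U[1][1] = 4

[col 0] pivot -2
  R1 -= 4*R0 → (0, 4, 4)  (L[1][0] := 4)
  R2 -= 2*R0 → (0, 12, 11)  (L[2][0] := 2)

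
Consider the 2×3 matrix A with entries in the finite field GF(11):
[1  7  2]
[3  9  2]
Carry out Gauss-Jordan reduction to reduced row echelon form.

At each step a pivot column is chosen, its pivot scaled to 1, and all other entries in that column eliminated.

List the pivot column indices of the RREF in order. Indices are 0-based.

step 1: normalize row 0 (÷1) = (1, 7, 2)
  row 1: subtract 3×row0 = (0, 10, 7)
step 2: normalize row 1 (÷10) = (0, 1, 4)
  row 0: subtract 7×row1 = (1, 0, 7)

pivot columns: 0, 1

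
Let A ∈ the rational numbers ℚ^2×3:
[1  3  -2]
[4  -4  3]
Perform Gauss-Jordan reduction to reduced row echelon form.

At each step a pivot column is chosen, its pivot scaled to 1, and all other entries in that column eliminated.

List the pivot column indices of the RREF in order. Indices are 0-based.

pivot columns: 0, 1

step 1: normalize row 0 (÷1) = (1, 3, -2)
  row 1: subtract 4×row0 = (0, -16, 11)
step 2: normalize row 1 (÷-16) = (0, 1, -11/16)
  row 0: subtract 3×row1 = (1, 0, 1/16)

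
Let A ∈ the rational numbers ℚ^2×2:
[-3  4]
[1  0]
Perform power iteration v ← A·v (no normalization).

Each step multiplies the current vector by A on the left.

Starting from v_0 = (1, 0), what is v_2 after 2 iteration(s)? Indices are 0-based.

v_0 = (1, 0).
v_1 = A·v_0 = (-3, 1).
v_2 = A·v_1 = (13, -3).

v_2 = (13, -3)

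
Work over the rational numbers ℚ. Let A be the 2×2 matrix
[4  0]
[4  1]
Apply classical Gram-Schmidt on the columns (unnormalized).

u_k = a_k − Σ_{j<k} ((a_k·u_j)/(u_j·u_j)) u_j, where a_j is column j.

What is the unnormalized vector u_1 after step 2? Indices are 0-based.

u_1 = (-1/2, 1/2)

Step 1: u_0 = a_0 = (4, 4).
Step 2: u_1 = a_1 − (1/8)·u_0 = (-1/2, 1/2).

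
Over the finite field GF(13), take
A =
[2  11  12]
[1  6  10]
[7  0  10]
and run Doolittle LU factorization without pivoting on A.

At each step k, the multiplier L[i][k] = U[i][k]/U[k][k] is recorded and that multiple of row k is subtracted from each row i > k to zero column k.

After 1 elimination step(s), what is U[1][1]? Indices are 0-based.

U[1][1] = 7

Step 1: pivot at (0,0) is 2.
  row1 ← row1 − (7)·row0  ⇒  L[1][0]=7, U row1=(0, 7, 4)
  row2 ← row2 − (10)·row0  ⇒  L[2][0]=10, U row2=(0, 7, 7)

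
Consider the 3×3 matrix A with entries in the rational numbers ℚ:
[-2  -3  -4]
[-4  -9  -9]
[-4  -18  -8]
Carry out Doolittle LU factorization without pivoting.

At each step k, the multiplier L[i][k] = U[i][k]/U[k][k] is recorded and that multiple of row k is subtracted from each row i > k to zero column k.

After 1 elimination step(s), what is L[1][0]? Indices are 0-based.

[col 0] pivot -2
  R1 -= 2*R0 → (0, -3, -1)  (L[1][0] := 2)
  R2 -= 2*R0 → (0, -12, 0)  (L[2][0] := 2)

L[1][0] = 2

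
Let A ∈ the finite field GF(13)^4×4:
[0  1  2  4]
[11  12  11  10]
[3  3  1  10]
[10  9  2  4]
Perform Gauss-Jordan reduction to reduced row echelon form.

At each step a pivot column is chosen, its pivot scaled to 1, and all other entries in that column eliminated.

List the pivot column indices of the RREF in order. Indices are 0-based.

pivot columns: 0, 1, 2, 3

pivot(0,0): swap R0↔R1
pivot(0,0)=11: scale R0 → (1, 7, 1, 8)
  clear (2,0): R2 −= (3)R0 → (0, 8, 11, 12)
  clear (3,0): R3 −= (10)R0 → (0, 4, 5, 2)
pivot(1,1)=1: scale R1 → (0, 1, 2, 4)
  clear (0,1): R0 −= (7)R1 → (1, 0, 0, 6)
  clear (2,1): R2 −= (8)R1 → (0, 0, 8, 6)
  clear (3,1): R3 −= (4)R1 → (0, 0, 10, 12)
pivot(2,2)=8: scale R2 → (0, 0, 1, 4)
  clear (1,2): R1 −= (2)R2 → (0, 1, 0, 9)
  clear (3,2): R3 −= (10)R2 → (0, 0, 0, 11)
pivot(3,3)=11: scale R3 → (0, 0, 0, 1)
  clear (0,3): R0 −= (6)R3 → (1, 0, 0, 0)
  clear (1,3): R1 −= (9)R3 → (0, 1, 0, 0)
  clear (2,3): R2 −= (4)R3 → (0, 0, 1, 0)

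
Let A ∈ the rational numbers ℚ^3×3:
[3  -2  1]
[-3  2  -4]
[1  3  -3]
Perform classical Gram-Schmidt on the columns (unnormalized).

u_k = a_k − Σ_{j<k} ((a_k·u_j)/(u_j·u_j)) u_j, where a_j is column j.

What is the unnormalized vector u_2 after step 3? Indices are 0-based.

Step 1: u_0 = a_0 = (3, -3, 1).
Step 2: u_1 = a_1 − (-9/19)·u_0 = (-11/19, 11/19, 66/19).
Step 3: u_2 = a_2 − (12/19)·u_0 − (-23/22)·u_1 = (-3/2, -3/2, 0).

u_2 = (-3/2, -3/2, 0)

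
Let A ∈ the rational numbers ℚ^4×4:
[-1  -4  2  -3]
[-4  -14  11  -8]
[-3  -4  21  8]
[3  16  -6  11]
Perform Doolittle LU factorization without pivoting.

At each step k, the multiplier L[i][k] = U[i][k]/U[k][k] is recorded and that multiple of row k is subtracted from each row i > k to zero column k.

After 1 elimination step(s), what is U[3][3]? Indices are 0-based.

Step 1: pivot at (0,0) is -1.
  row1 ← row1 − (4)·row0  ⇒  L[1][0]=4, U row1=(0, 2, 3, 4)
  row2 ← row2 − (3)·row0  ⇒  L[2][0]=3, U row2=(0, 8, 15, 17)
  row3 ← row3 − (-3)·row0  ⇒  L[3][0]=-3, U row3=(0, 4, 0, 2)

U[3][3] = 2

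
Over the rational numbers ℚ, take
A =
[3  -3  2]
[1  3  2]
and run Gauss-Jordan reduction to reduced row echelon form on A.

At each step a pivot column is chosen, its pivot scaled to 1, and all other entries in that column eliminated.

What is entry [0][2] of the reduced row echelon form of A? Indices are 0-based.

pivot(0,0)=3: scale R0 → (1, -1, 2/3)
  clear (1,0): R1 −= (1)R0 → (0, 4, 4/3)
pivot(1,1)=4: scale R1 → (0, 1, 1/3)
  clear (0,1): R0 −= (-1)R1 → (1, 0, 1)

M[0][2] = 1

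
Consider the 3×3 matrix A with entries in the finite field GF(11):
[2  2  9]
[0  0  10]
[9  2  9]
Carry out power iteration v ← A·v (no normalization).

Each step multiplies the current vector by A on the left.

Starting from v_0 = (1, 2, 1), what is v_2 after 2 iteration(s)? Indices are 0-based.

v_2 = (6, 0, 1)

v_0 = (1, 2, 1).
v_1 = A·v_0 = (4, 10, 0).
v_2 = A·v_1 = (6, 0, 1).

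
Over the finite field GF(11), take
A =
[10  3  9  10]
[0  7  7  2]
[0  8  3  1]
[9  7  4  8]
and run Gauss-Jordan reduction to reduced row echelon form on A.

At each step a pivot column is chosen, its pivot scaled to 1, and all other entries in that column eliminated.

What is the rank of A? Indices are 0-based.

rank = 4

[1] R0 /= 10  ⇒  (1, 8, 2, 1)
     R3 -= 9·R0  ⇒  (0, 1, 8, 10)
[2] R1 /= 7  ⇒  (0, 1, 1, 5)
     R0 -= 8·R1  ⇒  (1, 0, 5, 5)
     R2 -= 8·R1  ⇒  (0, 0, 6, 5)
     R3 -= 1·R1  ⇒  (0, 0, 7, 5)
[3] R2 /= 6  ⇒  (0, 0, 1, 10)
     R0 -= 5·R2  ⇒  (1, 0, 0, 10)
     R1 -= 1·R2  ⇒  (0, 1, 0, 6)
     R3 -= 7·R2  ⇒  (0, 0, 0, 1)
[4] R3 /= 1  ⇒  (0, 0, 0, 1)
     R0 -= 10·R3  ⇒  (1, 0, 0, 0)
     R1 -= 6·R3  ⇒  (0, 1, 0, 0)
     R2 -= 10·R3  ⇒  (0, 0, 1, 0)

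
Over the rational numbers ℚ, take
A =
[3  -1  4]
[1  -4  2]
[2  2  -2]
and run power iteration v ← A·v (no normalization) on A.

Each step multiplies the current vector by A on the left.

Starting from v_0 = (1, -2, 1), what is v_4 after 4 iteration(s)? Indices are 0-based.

v_4 = (-291, -1201, 1370)

v_0 = (1, -2, 1).
v_1 = A·v_0 = (9, 11, -4).
v_2 = A·v_1 = (0, -43, 48).
v_3 = A·v_2 = (235, 268, -182).
v_4 = A·v_3 = (-291, -1201, 1370).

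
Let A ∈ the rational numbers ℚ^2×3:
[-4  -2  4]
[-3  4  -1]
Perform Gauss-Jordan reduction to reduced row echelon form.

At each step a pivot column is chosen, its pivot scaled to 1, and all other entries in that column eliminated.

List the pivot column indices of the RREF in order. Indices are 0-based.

pivot(0,0)=-4: scale R0 → (1, 1/2, -1)
  clear (1,0): R1 −= (-3)R0 → (0, 11/2, -4)
pivot(1,1)=11/2: scale R1 → (0, 1, -8/11)
  clear (0,1): R0 −= (1/2)R1 → (1, 0, -7/11)

pivot columns: 0, 1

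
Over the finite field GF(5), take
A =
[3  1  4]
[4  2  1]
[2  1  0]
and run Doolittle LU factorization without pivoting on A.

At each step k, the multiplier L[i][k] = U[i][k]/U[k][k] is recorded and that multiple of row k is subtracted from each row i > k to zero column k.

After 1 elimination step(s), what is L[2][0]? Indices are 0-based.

L[2][0] = 4

k=0: U[0][0]=3
  eliminate (1,0): mult=3, new row 1: (0, 4, 4); set L[1][0]=3
  eliminate (2,0): mult=4, new row 2: (0, 2, 4); set L[2][0]=4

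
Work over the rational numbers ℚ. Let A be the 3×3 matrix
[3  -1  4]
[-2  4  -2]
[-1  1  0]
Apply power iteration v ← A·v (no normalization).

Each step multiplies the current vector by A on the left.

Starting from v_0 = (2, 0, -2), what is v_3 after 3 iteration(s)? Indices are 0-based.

v_3 = (-42, 56, 22)

v_0 = (2, 0, -2).
v_1 = A·v_0 = (-2, 0, -2).
v_2 = A·v_1 = (-14, 8, 2).
v_3 = A·v_2 = (-42, 56, 22).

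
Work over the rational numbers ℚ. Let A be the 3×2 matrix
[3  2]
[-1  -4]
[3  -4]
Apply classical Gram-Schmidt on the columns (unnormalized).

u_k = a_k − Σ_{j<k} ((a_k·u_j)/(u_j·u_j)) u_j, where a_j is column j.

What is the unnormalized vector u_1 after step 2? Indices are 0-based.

u_1 = (44/19, -78/19, -70/19)

Step 1: u_0 = a_0 = (3, -1, 3).
Step 2: u_1 = a_1 − (-2/19)·u_0 = (44/19, -78/19, -70/19).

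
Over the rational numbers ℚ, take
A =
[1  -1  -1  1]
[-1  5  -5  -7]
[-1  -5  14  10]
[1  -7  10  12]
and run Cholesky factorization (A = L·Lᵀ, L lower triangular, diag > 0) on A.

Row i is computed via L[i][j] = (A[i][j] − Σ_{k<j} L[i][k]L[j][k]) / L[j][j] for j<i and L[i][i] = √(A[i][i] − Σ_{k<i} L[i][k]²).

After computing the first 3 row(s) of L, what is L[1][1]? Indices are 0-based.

Step 1: L[0][0] = √(1) = 1.
  L[1][0] = (-1) / L[0][0] = -1.
Step 2: L[1][1] = √(4) = 2.
  L[2][0] = (-1) / L[0][0] = -1.
  L[2][1] = (-6) / L[1][1] = -3.
Step 3: L[2][2] = √(4) = 2.

L[1][1] = 2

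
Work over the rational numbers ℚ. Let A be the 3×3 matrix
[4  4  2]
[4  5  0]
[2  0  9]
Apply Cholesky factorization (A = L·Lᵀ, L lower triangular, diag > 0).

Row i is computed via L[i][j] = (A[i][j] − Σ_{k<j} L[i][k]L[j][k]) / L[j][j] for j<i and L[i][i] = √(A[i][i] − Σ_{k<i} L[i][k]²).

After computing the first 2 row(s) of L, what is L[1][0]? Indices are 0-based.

Step 1: L[0][0] = √(4) = 2.
  L[1][0] = (4) / L[0][0] = 2.
Step 2: L[1][1] = √(1) = 1.

L[1][0] = 2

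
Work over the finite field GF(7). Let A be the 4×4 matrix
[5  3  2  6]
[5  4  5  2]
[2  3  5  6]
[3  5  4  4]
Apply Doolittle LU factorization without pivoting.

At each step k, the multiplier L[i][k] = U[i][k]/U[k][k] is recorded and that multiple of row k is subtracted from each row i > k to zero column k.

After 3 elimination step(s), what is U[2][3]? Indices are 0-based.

[col 0] pivot 5
  R1 -= 1*R0 → (0, 1, 3, 3)  (L[1][0] := 1)
  R2 -= 6*R0 → (0, 6, 0, 5)  (L[2][0] := 6)
  R3 -= 2*R0 → (0, 6, 0, 6)  (L[3][0] := 2)
[col 1] pivot 1
  R2 -= 6*R1 → (0, 0, 3, 1)  (L[2][1] := 6)
  R3 -= 6*R1 → (0, 0, 3, 2)  (L[3][1] := 6)
[col 2] pivot 3
  R3 -= 1*R2 → (0, 0, 0, 1)  (L[3][2] := 1)

U[2][3] = 1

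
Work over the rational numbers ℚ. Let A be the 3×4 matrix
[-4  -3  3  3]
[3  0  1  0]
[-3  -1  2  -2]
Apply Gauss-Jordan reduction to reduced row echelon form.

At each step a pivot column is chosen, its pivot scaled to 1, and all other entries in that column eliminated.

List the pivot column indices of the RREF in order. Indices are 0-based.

pivot columns: 0, 1, 2

[1] R0 /= -4  ⇒  (1, 3/4, -3/4, -3/4)
     R1 -= 3·R0  ⇒  (0, -9/4, 13/4, 9/4)
     R2 -= -3·R0  ⇒  (0, 5/4, -1/4, -17/4)
[2] R1 /= -9/4  ⇒  (0, 1, -13/9, -1)
     R0 -= 3/4·R1  ⇒  (1, 0, 1/3, 0)
     R2 -= 5/4·R1  ⇒  (0, 0, 14/9, -3)
[3] R2 /= 14/9  ⇒  (0, 0, 1, -27/14)
     R0 -= 1/3·R2  ⇒  (1, 0, 0, 9/14)
     R1 -= -13/9·R2  ⇒  (0, 1, 0, -53/14)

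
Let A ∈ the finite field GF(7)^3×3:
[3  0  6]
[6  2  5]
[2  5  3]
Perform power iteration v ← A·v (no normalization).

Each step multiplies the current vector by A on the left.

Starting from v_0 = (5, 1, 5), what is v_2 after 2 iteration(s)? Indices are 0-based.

v_0 = (5, 1, 5).
v_1 = A·v_0 = (3, 1, 2).
v_2 = A·v_1 = (0, 2, 3).

v_2 = (0, 2, 3)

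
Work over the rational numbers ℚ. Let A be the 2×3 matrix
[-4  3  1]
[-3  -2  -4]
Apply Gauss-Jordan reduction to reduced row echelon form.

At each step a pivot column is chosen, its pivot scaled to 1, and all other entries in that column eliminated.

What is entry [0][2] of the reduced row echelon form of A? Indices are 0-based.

[1] R0 /= -4  ⇒  (1, -3/4, -1/4)
     R1 -= -3·R0  ⇒  (0, -17/4, -19/4)
[2] R1 /= -17/4  ⇒  (0, 1, 19/17)
     R0 -= -3/4·R1  ⇒  (1, 0, 10/17)

M[0][2] = 10/17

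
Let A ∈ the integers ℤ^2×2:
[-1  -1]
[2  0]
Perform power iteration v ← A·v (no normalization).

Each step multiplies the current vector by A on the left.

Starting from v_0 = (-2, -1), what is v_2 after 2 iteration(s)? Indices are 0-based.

v_0 = (-2, -1).
v_1 = A·v_0 = (3, -4).
v_2 = A·v_1 = (1, 6).

v_2 = (1, 6)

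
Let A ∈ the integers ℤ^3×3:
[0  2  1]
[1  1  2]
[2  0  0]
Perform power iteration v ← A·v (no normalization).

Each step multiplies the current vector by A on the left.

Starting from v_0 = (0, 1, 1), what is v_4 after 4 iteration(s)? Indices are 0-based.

v_0 = (0, 1, 1).
v_1 = A·v_0 = (3, 3, 0).
v_2 = A·v_1 = (6, 6, 6).
v_3 = A·v_2 = (18, 24, 12).
v_4 = A·v_3 = (60, 66, 36).

v_4 = (60, 66, 36)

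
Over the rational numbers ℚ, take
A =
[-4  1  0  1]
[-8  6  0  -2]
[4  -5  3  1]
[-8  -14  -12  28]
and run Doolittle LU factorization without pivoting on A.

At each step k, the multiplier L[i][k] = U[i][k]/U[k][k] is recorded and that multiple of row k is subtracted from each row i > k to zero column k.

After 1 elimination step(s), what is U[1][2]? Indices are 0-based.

Step 1: pivot at (0,0) is -4.
  row1 ← row1 − (2)·row0  ⇒  L[1][0]=2, U row1=(0, 4, 0, -4)
  row2 ← row2 − (-1)·row0  ⇒  L[2][0]=-1, U row2=(0, -4, 3, 2)
  row3 ← row3 − (2)·row0  ⇒  L[3][0]=2, U row3=(0, -16, -12, 26)

U[1][2] = 0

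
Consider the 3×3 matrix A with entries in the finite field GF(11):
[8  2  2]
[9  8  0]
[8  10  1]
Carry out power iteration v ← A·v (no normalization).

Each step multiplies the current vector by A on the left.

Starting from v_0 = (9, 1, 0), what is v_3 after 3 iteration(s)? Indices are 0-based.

v_0 = (9, 1, 0).
v_1 = A·v_0 = (8, 1, 5).
v_2 = A·v_1 = (10, 3, 2).
v_3 = A·v_2 = (2, 4, 2).

v_3 = (2, 4, 2)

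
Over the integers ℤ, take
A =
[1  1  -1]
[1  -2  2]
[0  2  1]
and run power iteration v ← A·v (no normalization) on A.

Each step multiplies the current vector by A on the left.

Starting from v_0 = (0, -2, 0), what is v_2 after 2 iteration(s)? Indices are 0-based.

v_2 = (6, -18, 4)

v_0 = (0, -2, 0).
v_1 = A·v_0 = (-2, 4, -4).
v_2 = A·v_1 = (6, -18, 4).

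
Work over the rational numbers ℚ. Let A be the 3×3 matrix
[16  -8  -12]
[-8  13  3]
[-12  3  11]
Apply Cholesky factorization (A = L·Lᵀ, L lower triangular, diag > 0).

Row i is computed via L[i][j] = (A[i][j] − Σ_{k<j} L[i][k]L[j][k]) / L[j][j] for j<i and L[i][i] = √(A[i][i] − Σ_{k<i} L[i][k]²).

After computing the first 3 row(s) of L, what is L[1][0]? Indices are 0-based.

Step 1: L[0][0] = √(16) = 4.
  L[1][0] = (-8) / L[0][0] = -2.
Step 2: L[1][1] = √(9) = 3.
  L[2][0] = (-12) / L[0][0] = -3.
  L[2][1] = (-3) / L[1][1] = -1.
Step 3: L[2][2] = √(1) = 1.

L[1][0] = -2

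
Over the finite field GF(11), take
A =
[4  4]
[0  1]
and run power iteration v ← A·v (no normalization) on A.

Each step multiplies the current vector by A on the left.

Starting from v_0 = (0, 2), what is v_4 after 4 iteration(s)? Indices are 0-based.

v_4 = (9, 2)

v_0 = (0, 2).
v_1 = A·v_0 = (8, 2).
v_2 = A·v_1 = (7, 2).
v_3 = A·v_2 = (3, 2).
v_4 = A·v_3 = (9, 2).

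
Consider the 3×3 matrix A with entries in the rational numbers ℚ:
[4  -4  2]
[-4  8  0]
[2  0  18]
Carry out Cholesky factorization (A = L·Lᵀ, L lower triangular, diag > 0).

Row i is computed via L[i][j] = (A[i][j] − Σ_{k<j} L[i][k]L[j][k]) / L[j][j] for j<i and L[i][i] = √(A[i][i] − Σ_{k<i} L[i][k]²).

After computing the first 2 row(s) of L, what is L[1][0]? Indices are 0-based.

L[1][0] = -2

Step 1: L[0][0] = √(4) = 2.
  L[1][0] = (-4) / L[0][0] = -2.
Step 2: L[1][1] = √(4) = 2.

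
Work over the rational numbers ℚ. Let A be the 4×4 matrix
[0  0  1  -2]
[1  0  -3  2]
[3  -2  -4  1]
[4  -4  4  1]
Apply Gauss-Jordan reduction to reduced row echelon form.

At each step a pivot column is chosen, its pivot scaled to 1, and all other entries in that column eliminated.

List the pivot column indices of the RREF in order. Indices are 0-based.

pivot columns: 0, 1, 2, 3

[1] R0 <-> R1
[1] R0 /= 1  ⇒  (1, 0, -3, 2)
     R2 -= 3·R0  ⇒  (0, -2, 5, -5)
     R3 -= 4·R0  ⇒  (0, -4, 16, -7)
[2] R1 <-> R2
[2] R1 /= -2  ⇒  (0, 1, -5/2, 5/2)
     R3 -= -4·R1  ⇒  (0, 0, 6, 3)
[3] R2 /= 1  ⇒  (0, 0, 1, -2)
     R0 -= -3·R2  ⇒  (1, 0, 0, -4)
     R1 -= -5/2·R2  ⇒  (0, 1, 0, -5/2)
     R3 -= 6·R2  ⇒  (0, 0, 0, 15)
[4] R3 /= 15  ⇒  (0, 0, 0, 1)
     R0 -= -4·R3  ⇒  (1, 0, 0, 0)
     R1 -= -5/2·R3  ⇒  (0, 1, 0, 0)
     R2 -= -2·R3  ⇒  (0, 0, 1, 0)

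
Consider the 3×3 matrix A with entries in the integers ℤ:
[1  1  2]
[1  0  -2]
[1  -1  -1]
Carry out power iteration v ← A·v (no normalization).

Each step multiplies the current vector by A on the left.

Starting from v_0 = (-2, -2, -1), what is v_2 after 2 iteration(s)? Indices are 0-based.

v_2 = (-4, -8, -7)

v_0 = (-2, -2, -1).
v_1 = A·v_0 = (-6, 0, 1).
v_2 = A·v_1 = (-4, -8, -7).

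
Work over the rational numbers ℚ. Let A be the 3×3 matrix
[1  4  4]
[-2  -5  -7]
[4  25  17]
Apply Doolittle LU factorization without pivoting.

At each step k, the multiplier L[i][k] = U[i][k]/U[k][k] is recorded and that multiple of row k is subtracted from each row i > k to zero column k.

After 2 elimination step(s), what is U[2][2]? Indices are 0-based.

Step 1: pivot at (0,0) is 1.
  row1 ← row1 − (-2)·row0  ⇒  L[1][0]=-2, U row1=(0, 3, 1)
  row2 ← row2 − (4)·row0  ⇒  L[2][0]=4, U row2=(0, 9, 1)
Step 2: pivot at (1,1) is 3.
  row2 ← row2 − (3)·row1  ⇒  L[2][1]=3, U row2=(0, 0, -2)

U[2][2] = -2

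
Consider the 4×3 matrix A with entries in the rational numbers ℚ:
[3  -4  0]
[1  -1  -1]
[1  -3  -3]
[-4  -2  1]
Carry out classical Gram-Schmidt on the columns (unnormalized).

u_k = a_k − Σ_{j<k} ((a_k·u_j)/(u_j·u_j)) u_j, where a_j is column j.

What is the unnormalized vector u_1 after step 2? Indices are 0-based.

u_1 = (-28/9, -19/27, -73/27, -86/27)

Step 1: u_0 = a_0 = (3, 1, 1, -4).
Step 2: u_1 = a_1 − (-8/27)·u_0 = (-28/9, -19/27, -73/27, -86/27).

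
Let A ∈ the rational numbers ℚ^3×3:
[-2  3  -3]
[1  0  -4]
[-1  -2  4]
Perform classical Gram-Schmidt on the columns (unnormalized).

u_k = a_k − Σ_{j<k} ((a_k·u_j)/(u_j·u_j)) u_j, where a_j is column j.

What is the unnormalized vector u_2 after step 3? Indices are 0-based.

u_2 = (-22/31, -77/31, -33/31)

Step 1: u_0 = a_0 = (-2, 1, -1).
Step 2: u_1 = a_1 − (-2/3)·u_0 = (5/3, 2/3, -8/3).
Step 3: u_2 = a_2 − (-1/3)·u_0 − (-55/31)·u_1 = (-22/31, -77/31, -33/31).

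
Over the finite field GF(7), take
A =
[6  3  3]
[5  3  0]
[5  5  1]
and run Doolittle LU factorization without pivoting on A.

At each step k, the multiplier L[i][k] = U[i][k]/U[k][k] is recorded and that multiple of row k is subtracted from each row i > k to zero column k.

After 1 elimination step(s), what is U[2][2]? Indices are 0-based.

k=0: U[0][0]=6
  eliminate (1,0): mult=2, new row 1: (0, 4, 1); set L[1][0]=2
  eliminate (2,0): mult=2, new row 2: (0, 6, 2); set L[2][0]=2

U[2][2] = 2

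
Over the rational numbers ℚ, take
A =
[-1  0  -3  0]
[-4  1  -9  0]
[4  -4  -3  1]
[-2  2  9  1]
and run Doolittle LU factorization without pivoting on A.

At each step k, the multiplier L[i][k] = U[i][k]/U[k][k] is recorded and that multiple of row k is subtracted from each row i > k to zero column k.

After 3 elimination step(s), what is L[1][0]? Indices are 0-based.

L[1][0] = 4

[col 0] pivot -1
  R1 -= 4*R0 → (0, 1, 3, 0)  (L[1][0] := 4)
  R2 -= -4*R0 → (0, -4, -15, 1)  (L[2][0] := -4)
  R3 -= 2*R0 → (0, 2, 15, 1)  (L[3][0] := 2)
[col 1] pivot 1
  R2 -= -4*R1 → (0, 0, -3, 1)  (L[2][1] := -4)
  R3 -= 2*R1 → (0, 0, 9, 1)  (L[3][1] := 2)
[col 2] pivot -3
  R3 -= -3*R2 → (0, 0, 0, 4)  (L[3][2] := -3)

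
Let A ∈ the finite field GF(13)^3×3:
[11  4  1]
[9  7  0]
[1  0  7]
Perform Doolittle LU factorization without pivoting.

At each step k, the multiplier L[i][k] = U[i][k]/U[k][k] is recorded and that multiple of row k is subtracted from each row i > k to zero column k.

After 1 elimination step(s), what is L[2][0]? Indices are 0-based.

L[2][0] = 6

Step 1: pivot at (0,0) is 11.
  row1 ← row1 − (2)·row0  ⇒  L[1][0]=2, U row1=(0, 12, 11)
  row2 ← row2 − (6)·row0  ⇒  L[2][0]=6, U row2=(0, 2, 1)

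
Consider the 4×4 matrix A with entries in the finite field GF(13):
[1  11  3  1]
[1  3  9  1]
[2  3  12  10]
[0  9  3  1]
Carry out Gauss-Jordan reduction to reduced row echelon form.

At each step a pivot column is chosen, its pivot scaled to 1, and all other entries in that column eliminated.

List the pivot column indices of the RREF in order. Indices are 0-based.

pivot columns: 0, 1, 2, 3

pivot(0,0)=1: scale R0 → (1, 11, 3, 1)
  clear (1,0): R1 −= (1)R0 → (0, 5, 6, 0)
  clear (2,0): R2 −= (2)R0 → (0, 7, 6, 8)
pivot(1,1)=5: scale R1 → (0, 1, 9, 0)
  clear (0,1): R0 −= (11)R1 → (1, 0, 8, 1)
  clear (2,1): R2 −= (7)R1 → (0, 0, 8, 8)
  clear (3,1): R3 −= (9)R1 → (0, 0, 0, 1)
pivot(2,2)=8: scale R2 → (0, 0, 1, 1)
  clear (0,2): R0 −= (8)R2 → (1, 0, 0, 6)
  clear (1,2): R1 −= (9)R2 → (0, 1, 0, 4)
pivot(3,3)=1: scale R3 → (0, 0, 0, 1)
  clear (0,3): R0 −= (6)R3 → (1, 0, 0, 0)
  clear (1,3): R1 −= (4)R3 → (0, 1, 0, 0)
  clear (2,3): R2 −= (1)R3 → (0, 0, 1, 0)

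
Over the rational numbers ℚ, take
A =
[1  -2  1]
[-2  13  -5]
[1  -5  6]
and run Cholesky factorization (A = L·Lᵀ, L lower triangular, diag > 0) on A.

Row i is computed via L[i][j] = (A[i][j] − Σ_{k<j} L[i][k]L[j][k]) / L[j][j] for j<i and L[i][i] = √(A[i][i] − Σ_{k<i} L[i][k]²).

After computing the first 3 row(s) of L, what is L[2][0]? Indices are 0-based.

L[2][0] = 1

Step 1: L[0][0] = √(1) = 1.
  L[1][0] = (-2) / L[0][0] = -2.
Step 2: L[1][1] = √(9) = 3.
  L[2][0] = (1) / L[0][0] = 1.
  L[2][1] = (-3) / L[1][1] = -1.
Step 3: L[2][2] = √(4) = 2.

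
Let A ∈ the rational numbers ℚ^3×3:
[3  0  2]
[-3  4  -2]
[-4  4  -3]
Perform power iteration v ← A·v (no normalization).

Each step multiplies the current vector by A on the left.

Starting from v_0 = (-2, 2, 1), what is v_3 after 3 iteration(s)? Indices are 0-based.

v_3 = (92, 44, 5)

v_0 = (-2, 2, 1).
v_1 = A·v_0 = (-4, 12, 13).
v_2 = A·v_1 = (14, 34, 25).
v_3 = A·v_2 = (92, 44, 5).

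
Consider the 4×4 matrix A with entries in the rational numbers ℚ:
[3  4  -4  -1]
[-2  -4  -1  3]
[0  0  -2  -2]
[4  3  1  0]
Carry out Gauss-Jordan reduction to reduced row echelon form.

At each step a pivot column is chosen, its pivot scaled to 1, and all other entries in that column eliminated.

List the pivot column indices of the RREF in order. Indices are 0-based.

step 1: normalize row 0 (÷3) = (1, 4/3, -4/3, -1/3)
  row 1: subtract -2×row0 = (0, -4/3, -11/3, 7/3)
  row 3: subtract 4×row0 = (0, -7/3, 19/3, 4/3)
step 2: normalize row 1 (÷-4/3) = (0, 1, 11/4, -7/4)
  row 0: subtract 4/3×row1 = (1, 0, -5, 2)
  row 3: subtract -7/3×row1 = (0, 0, 51/4, -11/4)
step 3: normalize row 2 (÷-2) = (0, 0, 1, 1)
  row 0: subtract -5×row2 = (1, 0, 0, 7)
  row 1: subtract 11/4×row2 = (0, 1, 0, -9/2)
  row 3: subtract 51/4×row2 = (0, 0, 0, -31/2)
step 4: normalize row 3 (÷-31/2) = (0, 0, 0, 1)
  row 0: subtract 7×row3 = (1, 0, 0, 0)
  row 1: subtract -9/2×row3 = (0, 1, 0, 0)
  row 2: subtract 1×row3 = (0, 0, 1, 0)

pivot columns: 0, 1, 2, 3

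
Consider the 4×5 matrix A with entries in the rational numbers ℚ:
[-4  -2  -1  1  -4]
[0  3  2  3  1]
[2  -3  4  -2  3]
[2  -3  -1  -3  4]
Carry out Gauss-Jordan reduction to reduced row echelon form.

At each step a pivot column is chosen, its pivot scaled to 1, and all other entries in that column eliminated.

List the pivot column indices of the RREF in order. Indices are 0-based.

pivot columns: 0, 1, 2, 3

step 1: normalize row 0 (÷-4) = (1, 1/2, 1/4, -1/4, 1)
  row 2: subtract 2×row0 = (0, -4, 7/2, -3/2, 1)
  row 3: subtract 2×row0 = (0, -4, -3/2, -5/2, 2)
step 2: normalize row 1 (÷3) = (0, 1, 2/3, 1, 1/3)
  row 0: subtract 1/2×row1 = (1, 0, -1/12, -3/4, 5/6)
  row 2: subtract -4×row1 = (0, 0, 37/6, 5/2, 7/3)
  row 3: subtract -4×row1 = (0, 0, 7/6, 3/2, 10/3)
step 3: normalize row 2 (÷37/6) = (0, 0, 1, 15/37, 14/37)
  row 0: subtract -1/12×row2 = (1, 0, 0, -53/74, 32/37)
  row 1: subtract 2/3×row2 = (0, 1, 0, 27/37, 3/37)
  row 3: subtract 7/6×row2 = (0, 0, 0, 38/37, 107/37)
step 4: normalize row 3 (÷38/37) = (0, 0, 0, 1, 107/38)
  row 0: subtract -53/74×row3 = (1, 0, 0, 0, 219/76)
  row 1: subtract 27/37×row3 = (0, 1, 0, 0, -75/38)
  row 2: subtract 15/37×row3 = (0, 0, 1, 0, -29/38)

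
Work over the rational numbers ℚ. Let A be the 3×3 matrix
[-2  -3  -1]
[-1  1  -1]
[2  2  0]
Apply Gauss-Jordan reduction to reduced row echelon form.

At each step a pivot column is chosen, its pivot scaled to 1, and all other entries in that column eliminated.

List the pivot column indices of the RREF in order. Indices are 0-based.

pivot columns: 0, 1, 2

[1] R0 /= -2  ⇒  (1, 3/2, 1/2)
     R1 -= -1·R0  ⇒  (0, 5/2, -1/2)
     R2 -= 2·R0  ⇒  (0, -1, -1)
[2] R1 /= 5/2  ⇒  (0, 1, -1/5)
     R0 -= 3/2·R1  ⇒  (1, 0, 4/5)
     R2 -= -1·R1  ⇒  (0, 0, -6/5)
[3] R2 /= -6/5  ⇒  (0, 0, 1)
     R0 -= 4/5·R2  ⇒  (1, 0, 0)
     R1 -= -1/5·R2  ⇒  (0, 1, 0)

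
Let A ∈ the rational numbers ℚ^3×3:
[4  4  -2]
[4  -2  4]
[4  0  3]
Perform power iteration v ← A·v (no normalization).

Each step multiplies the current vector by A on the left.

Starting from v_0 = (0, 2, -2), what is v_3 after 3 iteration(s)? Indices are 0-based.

v_3 = (180, 72, 138)

v_0 = (0, 2, -2).
v_1 = A·v_0 = (12, -12, -6).
v_2 = A·v_1 = (12, 48, 30).
v_3 = A·v_2 = (180, 72, 138).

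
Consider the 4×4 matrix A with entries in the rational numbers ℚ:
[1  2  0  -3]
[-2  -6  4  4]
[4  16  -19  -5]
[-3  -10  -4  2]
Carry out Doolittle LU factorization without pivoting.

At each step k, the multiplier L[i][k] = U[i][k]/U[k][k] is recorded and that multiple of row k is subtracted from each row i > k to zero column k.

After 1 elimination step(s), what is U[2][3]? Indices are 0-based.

U[2][3] = 7

[col 0] pivot 1
  R1 -= -2*R0 → (0, -2, 4, -2)  (L[1][0] := -2)
  R2 -= 4*R0 → (0, 8, -19, 7)  (L[2][0] := 4)
  R3 -= -3*R0 → (0, -4, -4, -7)  (L[3][0] := -3)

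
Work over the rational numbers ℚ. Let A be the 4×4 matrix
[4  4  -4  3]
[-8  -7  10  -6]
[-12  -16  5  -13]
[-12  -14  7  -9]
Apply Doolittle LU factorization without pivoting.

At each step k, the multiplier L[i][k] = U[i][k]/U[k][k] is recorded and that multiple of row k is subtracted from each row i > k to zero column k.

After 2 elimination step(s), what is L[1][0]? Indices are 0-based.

[col 0] pivot 4
  R1 -= -2*R0 → (0, 1, 2, 0)  (L[1][0] := -2)
  R2 -= -3*R0 → (0, -4, -7, -4)  (L[2][0] := -3)
  R3 -= -3*R0 → (0, -2, -5, 0)  (L[3][0] := -3)
[col 1] pivot 1
  R2 -= -4*R1 → (0, 0, 1, -4)  (L[2][1] := -4)
  R3 -= -2*R1 → (0, 0, -1, 0)  (L[3][1] := -2)

L[1][0] = -2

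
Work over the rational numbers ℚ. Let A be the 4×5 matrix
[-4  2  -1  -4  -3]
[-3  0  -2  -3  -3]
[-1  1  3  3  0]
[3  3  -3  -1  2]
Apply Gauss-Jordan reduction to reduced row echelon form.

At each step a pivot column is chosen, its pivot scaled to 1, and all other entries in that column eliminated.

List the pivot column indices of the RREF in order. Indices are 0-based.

pivot columns: 0, 1, 2, 3

pivot(0,0)=-4: scale R0 → (1, -1/2, 1/4, 1, 3/4)
  clear (1,0): R1 −= (-3)R0 → (0, -3/2, -5/4, 0, -3/4)
  clear (2,0): R2 −= (-1)R0 → (0, 1/2, 13/4, 4, 3/4)
  clear (3,0): R3 −= (3)R0 → (0, 9/2, -15/4, -4, -1/4)
pivot(1,1)=-3/2: scale R1 → (0, 1, 5/6, 0, 1/2)
  clear (0,1): R0 −= (-1/2)R1 → (1, 0, 2/3, 1, 1)
  clear (2,1): R2 −= (1/2)R1 → (0, 0, 17/6, 4, 1/2)
  clear (3,1): R3 −= (9/2)R1 → (0, 0, -15/2, -4, -5/2)
pivot(2,2)=17/6: scale R2 → (0, 0, 1, 24/17, 3/17)
  clear (0,2): R0 −= (2/3)R2 → (1, 0, 0, 1/17, 15/17)
  clear (1,2): R1 −= (5/6)R2 → (0, 1, 0, -20/17, 6/17)
  clear (3,2): R3 −= (-15/2)R2 → (0, 0, 0, 112/17, -20/17)
pivot(3,3)=112/17: scale R3 → (0, 0, 0, 1, -5/28)
  clear (0,3): R0 −= (1/17)R3 → (1, 0, 0, 0, 25/28)
  clear (1,3): R1 −= (-20/17)R3 → (0, 1, 0, 0, 1/7)
  clear (2,3): R2 −= (24/17)R3 → (0, 0, 1, 0, 3/7)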